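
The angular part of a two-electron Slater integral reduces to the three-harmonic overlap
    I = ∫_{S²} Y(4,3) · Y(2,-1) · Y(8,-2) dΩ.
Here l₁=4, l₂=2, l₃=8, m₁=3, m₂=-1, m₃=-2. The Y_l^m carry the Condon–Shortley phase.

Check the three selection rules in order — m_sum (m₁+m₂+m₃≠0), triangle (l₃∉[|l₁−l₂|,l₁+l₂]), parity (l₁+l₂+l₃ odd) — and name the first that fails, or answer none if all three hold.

triangle

Σmᵢ = 0  ✓
l₃∈[|l₁−l₂|,l₁+l₂]=[2,6], have l₃=8  ✗
Σlᵢ = 14 ⇒ even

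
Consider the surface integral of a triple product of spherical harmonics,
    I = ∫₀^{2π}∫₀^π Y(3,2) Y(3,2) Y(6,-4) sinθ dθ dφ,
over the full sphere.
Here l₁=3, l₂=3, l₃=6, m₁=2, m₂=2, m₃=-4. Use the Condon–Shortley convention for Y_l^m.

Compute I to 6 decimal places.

m-sum 0 ✓  L=12 even ✓  0≤6≤6 ✓
Π(2lᵢ+1) = 7×7×13 = 637
triangle coeff Δ(3,3,6) = 1/12012
Σ_t [0,0]: t=0:+1/1296 = 1/1296
(3j)²=100/3003 [(3 3 6; 0 0 0)], sign=+1
Σ_t [0,0]: t=0:+1/14400 = 1/14400
(3j)²=6/143 [(3 3 6; 2 2 -4)], sign=+1
⇒ 4πI² = 1400/1573
I = (+1)√(1400/1573/(4π)) = 0.26613055

0.266131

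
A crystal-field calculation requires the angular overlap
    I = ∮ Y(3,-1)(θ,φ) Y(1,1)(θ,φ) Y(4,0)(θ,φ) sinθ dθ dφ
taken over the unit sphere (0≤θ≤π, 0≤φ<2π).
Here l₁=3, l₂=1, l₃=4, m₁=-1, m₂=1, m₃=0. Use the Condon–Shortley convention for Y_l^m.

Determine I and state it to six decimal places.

Rules hold: Σm=0, L=8 even, 2≤4≤4.
N = 7·3·9 = 189
Δ = 0!·6!·2!/9! = 1/252
Racah Σ t=0..0: t=0:+1/36 = 1/36
⇒ 3j(3 1 4; 0 0 0)² = 4/63, sgn +1
Racah Σ t=0..0: t=0:+1/96 = 1/96
⇒ 3j(3 1 4; -1 1 0)² = 1/42, sgn +1
4πI² = N·(3j₀)²·(3jₘ)² = 2/7
I = +1·√(0.285714/4π) = 0.15078601

0.150786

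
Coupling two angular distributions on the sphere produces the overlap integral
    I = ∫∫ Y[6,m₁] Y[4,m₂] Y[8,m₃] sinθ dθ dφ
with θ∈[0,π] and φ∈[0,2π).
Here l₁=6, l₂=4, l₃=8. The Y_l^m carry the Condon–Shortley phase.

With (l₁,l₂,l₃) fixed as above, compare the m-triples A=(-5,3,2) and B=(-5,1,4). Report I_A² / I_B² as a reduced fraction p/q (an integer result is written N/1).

5887/31790

Shared (l₁,l₂,l₃)=(6,4,8): N and (l;000)² cancel in I_A²/I_B².
A: Δ = 2!·10!·6!/19! = 1/23279256; Racah Σ t=1..2: t=1:−1/2612736000 t=2:+1/87091200 = 29/2612736000; ⇒ 3j(6 4 8; -5 3 2)² = 841/302328, sgn +1
B: Δ = 2!·10!·6!/19! = 1/23279256; Racah Σ t=1..2: t=1:−1/174182400 t=2:+1/26127360 = 17/522547200; ⇒ 3j(6 4 8; -5 1 4)² = 935/62244, sgn +1
I_A²/I_B² = (841/302328)/(935/62244) = 5887/31790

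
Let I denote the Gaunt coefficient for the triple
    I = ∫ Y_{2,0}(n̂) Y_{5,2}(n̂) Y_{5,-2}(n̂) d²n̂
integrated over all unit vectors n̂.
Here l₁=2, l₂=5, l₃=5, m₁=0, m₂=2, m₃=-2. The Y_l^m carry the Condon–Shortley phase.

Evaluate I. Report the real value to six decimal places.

Checks pass: Σm=0; 12 even; l₃=5∈[3,7].
(2·2+1)(2·5+1)(2·5+1) = 605
Δ: 2! 2! 8! / 13! → 1/38610
sum: t=0:+1/2880 t=1:−1/576 t=2:+1/2880 = -1/960
3j²(2 5 5; 0 0 0) = Δ·Π!·Σ² = 10/429  (sign +1)
sum: t=0:+1/20160 t=1:−1/1440 t=2:+1/2880 = -1/3360
3j²(2 5 5; 0 2 -2) = Δ·Π!·Σ² = 6/715  (sign +1)
combine: 4πI² = 605·10/429·6/715 = 20/169
take √, sign +1: I = 0.09704356

0.097044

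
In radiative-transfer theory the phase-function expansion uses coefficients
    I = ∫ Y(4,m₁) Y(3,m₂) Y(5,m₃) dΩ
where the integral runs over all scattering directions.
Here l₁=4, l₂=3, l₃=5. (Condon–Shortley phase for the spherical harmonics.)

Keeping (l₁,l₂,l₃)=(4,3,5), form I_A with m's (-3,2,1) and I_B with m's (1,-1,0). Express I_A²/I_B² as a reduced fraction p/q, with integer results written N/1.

Same 4,3,5: normalisation and zero-m 3j drop out of the ratio.
A: Δ: 2! 6! 4! / 13! → 1/180180; sum: t=1:−1/17280 t=2:+1/1440 = 11/17280; 3j²(4 3 5; -3 2 1) = Δ·Π!·Σ² = 11/468  (sign +1)
B: Δ: 2! 6! 4! / 13! → 1/180180; sum: t=0:+1/288 t=1:−1/288 t=2:+1/5760 = 1/5760; 3j²(4 3 5; 1 -1 0) = Δ·Π!·Σ² = 1/12012  (sign -1)
I_A²/I_B² = (11/468)/(1/12012) = 847/3

847/3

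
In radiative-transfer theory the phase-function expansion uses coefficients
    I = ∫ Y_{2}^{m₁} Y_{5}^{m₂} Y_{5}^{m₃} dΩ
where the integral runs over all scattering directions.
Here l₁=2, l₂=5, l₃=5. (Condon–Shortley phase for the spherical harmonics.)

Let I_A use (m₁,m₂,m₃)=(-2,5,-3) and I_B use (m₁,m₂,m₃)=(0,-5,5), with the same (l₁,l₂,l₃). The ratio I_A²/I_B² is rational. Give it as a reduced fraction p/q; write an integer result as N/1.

l's match ⇒ only the (l;m) 3-j factors differ between A and B.
A: triangle coeff Δ(2,5,5) = 1/38610; Σ_t [2,2]: t=2:+1/161280 = 1/161280; (3j)²=1/143 [(2 5 5; -2 5 -3)], sign=+1
B: triangle coeff Δ(2,5,5) = 1/38610; Σ_t [0,0]: t=0:+1/161280 = 1/161280; (3j)²=15/286 [(2 5 5; 0 -5 5)], sign=+1
I_A²/I_B² = (1/143)/(15/286) = 2/15

2/15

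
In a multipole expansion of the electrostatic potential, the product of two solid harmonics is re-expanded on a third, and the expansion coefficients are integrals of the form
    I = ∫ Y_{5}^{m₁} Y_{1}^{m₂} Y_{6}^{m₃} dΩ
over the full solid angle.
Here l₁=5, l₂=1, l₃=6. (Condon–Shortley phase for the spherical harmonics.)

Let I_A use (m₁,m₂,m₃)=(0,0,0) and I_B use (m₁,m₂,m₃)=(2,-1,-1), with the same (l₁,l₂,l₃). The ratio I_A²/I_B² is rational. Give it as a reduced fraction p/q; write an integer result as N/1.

Shared (l₁,l₂,l₃)=(5,1,6): N and (l;000)² cancel in I_A²/I_B².
A: Δ = 0!·10!·2!/13! = 1/858; Racah Σ t=0..0: t=0:+1/14400 = 1/14400; ⇒ 3j(5 1 6; 0 0 0)² = 6/143, sgn +1
B: Δ = 0!·10!·2!/13! = 1/858; Racah Σ t=0..0: t=0:+1/60480 = 1/60480; ⇒ 3j(5 1 6; 2 -1 -1)² = 5/429, sgn -1
I_A²/I_B² = (6/143)/(5/429) = 18/5

18/5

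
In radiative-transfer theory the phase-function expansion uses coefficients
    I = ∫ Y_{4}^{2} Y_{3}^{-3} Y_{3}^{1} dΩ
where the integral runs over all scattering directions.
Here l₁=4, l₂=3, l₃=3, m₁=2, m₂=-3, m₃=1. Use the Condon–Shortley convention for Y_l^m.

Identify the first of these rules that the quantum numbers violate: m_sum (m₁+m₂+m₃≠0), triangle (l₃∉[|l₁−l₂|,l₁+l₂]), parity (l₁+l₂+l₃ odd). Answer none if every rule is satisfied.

azimuthal sum: 2 − 3 + 1 = 0  ✓
1 ≤ 3 ≤ 7 (triangle on l)  ✓
L = 4 + 3 + 3 = 10 (even)  ✓

none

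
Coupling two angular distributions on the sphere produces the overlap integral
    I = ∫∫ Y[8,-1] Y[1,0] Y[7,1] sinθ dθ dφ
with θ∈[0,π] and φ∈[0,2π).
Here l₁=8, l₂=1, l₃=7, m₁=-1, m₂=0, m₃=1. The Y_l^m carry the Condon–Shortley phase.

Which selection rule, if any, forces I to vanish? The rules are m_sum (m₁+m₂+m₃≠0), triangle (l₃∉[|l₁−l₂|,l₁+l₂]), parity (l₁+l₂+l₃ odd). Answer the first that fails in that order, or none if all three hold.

azimuthal sum: -1 + 0 + 1 = 0  ✓
7 ≤ 7 ≤ 9 (triangle on l)  ✓
L = 8 + 1 + 7 = 16 (even)  ✓

none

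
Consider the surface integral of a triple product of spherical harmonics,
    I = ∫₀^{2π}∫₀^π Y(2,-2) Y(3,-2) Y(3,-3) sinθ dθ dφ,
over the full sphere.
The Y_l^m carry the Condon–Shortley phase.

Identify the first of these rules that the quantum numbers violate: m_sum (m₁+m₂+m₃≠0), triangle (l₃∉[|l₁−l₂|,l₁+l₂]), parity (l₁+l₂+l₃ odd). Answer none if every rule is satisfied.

azimuthal sum: -2 − 2 − 3 = -7  ✗
1 ≤ 3 ≤ 5 (triangle on l)
L = 2 + 3 + 3 = 8 (even)

m_sum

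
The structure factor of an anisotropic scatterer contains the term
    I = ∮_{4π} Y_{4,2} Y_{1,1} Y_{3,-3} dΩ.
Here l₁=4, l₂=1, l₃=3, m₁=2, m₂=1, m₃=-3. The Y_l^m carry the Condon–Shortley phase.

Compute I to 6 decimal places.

Rules hold: Σm=0, L=8 even, 3≤3≤5.
N = 9·3·7 = 189
Δ = 2!·6!·0!/9! = 1/252
Racah Σ t=1..1: t=1:−1/36 = -1/36
⇒ 3j(4 1 3; 0 0 0)² = 4/63, sgn +1
Racah Σ t=2..2: t=2:+1/1440 = 1/1440
⇒ 3j(4 1 3; 2 1 -3)² = 1/252, sgn +1
4πI² = N·(3j₀)²·(3jₘ)² = 1/21
I = +1·√(0.047619/4π) = 0.06155813

0.061558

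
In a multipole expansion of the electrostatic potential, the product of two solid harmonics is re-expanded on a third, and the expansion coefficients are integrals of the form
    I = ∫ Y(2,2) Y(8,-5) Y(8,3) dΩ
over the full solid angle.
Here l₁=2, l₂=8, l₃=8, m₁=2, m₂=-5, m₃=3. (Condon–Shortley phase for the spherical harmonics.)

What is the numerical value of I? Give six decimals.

0.151411

m-sum 0 ✓  L=18 even ✓  6≤8≤10 ✓
Π(2lᵢ+1) = 5×17×17 = 1445
triangle coeff Δ(2,8,8) = 1/348840
Σ_t [0,2]: t=0:+1/116121600 t=1:−1/25401600 t=2:+1/116121600 = -1/45158400
(3j)²=24/1615 [(2 8 8; 0 0 0)], sign=-1
Σ_t [0,0]: t=0:+1/958003200 = 1/958003200
(3j)²=13/969 [(2 8 8; 2 -5 3)], sign=-1
⇒ 4πI² = 104/361
I = (+1)√(104/361/(4π)) = 0.15141125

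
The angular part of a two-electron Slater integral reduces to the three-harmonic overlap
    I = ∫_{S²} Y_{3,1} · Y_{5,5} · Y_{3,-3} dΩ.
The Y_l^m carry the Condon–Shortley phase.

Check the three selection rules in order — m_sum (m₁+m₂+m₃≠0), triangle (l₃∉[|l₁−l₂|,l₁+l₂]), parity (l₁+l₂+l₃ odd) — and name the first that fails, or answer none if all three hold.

m₁+m₂+m₃ = 1 + 5 − 3 = 3  ✗
triangle: |3−5|=2 ≤ l₃=3 ≤ 3+5=8
parity: l₁+l₂+l₃ = 11 is odd

m_sum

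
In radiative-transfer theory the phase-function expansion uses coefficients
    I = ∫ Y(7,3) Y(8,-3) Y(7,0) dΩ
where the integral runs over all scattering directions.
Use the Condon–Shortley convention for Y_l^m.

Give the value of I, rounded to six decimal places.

0.109412

Checks pass: Σm=0; 22 even; l₃=7∈[1,15].
(2·7+1)(2·8+1)(2·7+1) = 3825
Δ: 8! 6! 8! / 23! → 1/22086194130
sum: t=1:−1/18289152000 t=2:+1/248832000 t=3:−1/24883200 t=4:+1/11943936 t=5:−1/24883200 t=6:+1/248832000 t=7:−1/18289152000 = 11/975421440
3j²(7 8 7; 0 0 0) = Δ·Π!·Σ² = 1750/289731  (sign -1)
sum: t=0:+1/1393459200 t=1:−1/104509440 t=2:+1/49766400 t=3:−1/124416000 t=4:+1/2090188800 = 11/2985984000
3j²(7 8 7; 3 -3 0) = Δ·Π!·Σ² = 3773/579462  (sign -1)
combine: 4πI² = 3825·1750/289731·3773/579462 = 82534375/548653937
take √, sign +1: I = 0.10941157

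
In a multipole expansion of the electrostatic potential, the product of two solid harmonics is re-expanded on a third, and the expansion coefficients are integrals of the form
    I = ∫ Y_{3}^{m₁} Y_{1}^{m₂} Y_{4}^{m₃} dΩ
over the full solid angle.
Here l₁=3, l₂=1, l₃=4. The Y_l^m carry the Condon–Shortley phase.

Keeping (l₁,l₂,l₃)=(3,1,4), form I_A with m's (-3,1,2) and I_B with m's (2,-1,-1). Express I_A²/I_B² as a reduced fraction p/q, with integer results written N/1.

Shared (l₁,l₂,l₃)=(3,1,4): N and (l;000)² cancel in I_A²/I_B².
A: Δ = 0!·6!·2!/9! = 1/252; Racah Σ t=0..0: t=0:+1/1440 = 1/1440; ⇒ 3j(3 1 4; -3 1 2)² = 1/252, sgn +1
B: Δ = 0!·6!·2!/9! = 1/252; Racah Σ t=0..0: t=0:+1/240 = 1/240; ⇒ 3j(3 1 4; 2 -1 -1)² = 1/84, sgn -1
I_A²/I_B² = (1/252)/(1/84) = 1/3

1/3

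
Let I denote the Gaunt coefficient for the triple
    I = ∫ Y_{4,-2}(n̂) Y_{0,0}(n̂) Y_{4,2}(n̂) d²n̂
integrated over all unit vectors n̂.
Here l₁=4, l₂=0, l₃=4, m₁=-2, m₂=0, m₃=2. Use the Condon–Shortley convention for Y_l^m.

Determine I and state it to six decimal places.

m-sum 0 ✓  L=8 even ✓  4≤4≤4 ✓
Π(2lᵢ+1) = 9×1×9 = 81
triangle coeff Δ(4,0,4) = 1/9
Σ_t [0,0]: t=0:+1/576 = 1/576
(3j)²=1/9 [(4 0 4; 0 0 0)], sign=+1
Σ_t [0,0]: t=0:+1/1440 = 1/1440
(3j)²=1/9 [(4 0 4; -2 0 2)], sign=+1
⇒ 4πI² = 1/1
I = (+1)√(1/1/(4π)) = 0.28209479

0.282095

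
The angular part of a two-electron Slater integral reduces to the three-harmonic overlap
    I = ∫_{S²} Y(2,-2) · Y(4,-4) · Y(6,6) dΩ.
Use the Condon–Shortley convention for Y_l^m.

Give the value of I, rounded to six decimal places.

Rules hold: Σm=0, L=12 even, 2≤6≤6.
N = 5·9·13 = 585
Δ = 0!·4!·8!/13! = 1/6435
Racah Σ t=0..0: t=0:+1/2304 = 1/2304
⇒ 3j(2 4 6; 0 0 0)² = 5/143, sgn +1
Racah Σ t=0..0: t=0:+1/967680 = 1/967680
⇒ 3j(2 4 6; -2 -4 6)² = 1/13, sgn +1
4πI² = N·(3j₀)²·(3jₘ)² = 225/143
I = +1·√(1.57343/4π) = 0.35384927

0.353849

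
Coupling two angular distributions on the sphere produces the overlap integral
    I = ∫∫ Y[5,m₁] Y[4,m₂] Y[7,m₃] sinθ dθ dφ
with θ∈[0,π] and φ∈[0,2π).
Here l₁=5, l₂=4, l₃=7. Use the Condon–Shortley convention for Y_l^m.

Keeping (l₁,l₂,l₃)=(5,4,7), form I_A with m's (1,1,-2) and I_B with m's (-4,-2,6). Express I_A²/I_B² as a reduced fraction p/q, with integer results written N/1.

4375/858

Same 5,4,7: normalisation and zero-m 3j drop out of the ratio.
A: Δ: 2! 8! 6! / 17! → 1/6126120; sum: t=0:+1/138240 t=1:−1/34560 t=2:+1/103680 = -1/82944; 3j²(5 4 7; 1 1 -2) = Δ·Π!·Σ² = 125/9724  (sign +1)
B: Δ: 2! 8! 6! / 17! → 1/6126120; sum: t=1:−1/4838400 t=2:+1/7257600 = -1/14515200; 3j²(5 4 7; -4 -2 6) = Δ·Π!·Σ² = 3/1190  (sign +1)
I_A²/I_B² = (125/9724)/(3/1190) = 4375/858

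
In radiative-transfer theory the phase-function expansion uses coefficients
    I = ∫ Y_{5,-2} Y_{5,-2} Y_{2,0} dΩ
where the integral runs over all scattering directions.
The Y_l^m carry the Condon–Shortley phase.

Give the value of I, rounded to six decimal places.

0.000000

m-sum = -2 − 2 + 0 = -4 ≠ 0 ⇒ I = 0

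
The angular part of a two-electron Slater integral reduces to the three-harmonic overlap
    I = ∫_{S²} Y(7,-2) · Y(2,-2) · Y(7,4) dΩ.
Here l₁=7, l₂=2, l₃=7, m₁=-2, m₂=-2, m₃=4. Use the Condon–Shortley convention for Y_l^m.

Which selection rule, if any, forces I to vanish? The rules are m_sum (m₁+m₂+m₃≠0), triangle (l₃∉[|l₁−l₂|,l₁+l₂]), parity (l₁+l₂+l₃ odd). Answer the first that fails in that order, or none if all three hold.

none

m₁+m₂+m₃ = -2 − 2 + 4 = 0  ✓
triangle: |7−2|=5 ≤ l₃=7 ≤ 7+2=9  ✓
parity: l₁+l₂+l₃ = 16 is even  ✓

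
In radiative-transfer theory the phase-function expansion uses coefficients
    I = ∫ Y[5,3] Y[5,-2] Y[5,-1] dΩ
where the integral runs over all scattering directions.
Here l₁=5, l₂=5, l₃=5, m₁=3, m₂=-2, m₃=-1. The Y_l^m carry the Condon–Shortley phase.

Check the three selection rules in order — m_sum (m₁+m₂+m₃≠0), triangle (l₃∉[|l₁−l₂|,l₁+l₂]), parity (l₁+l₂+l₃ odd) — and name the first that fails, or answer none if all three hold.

Σmᵢ = 0  ✓
l₃∈[|l₁−l₂|,l₁+l₂]=[0,10], have l₃=5  ✓
Σlᵢ = 15 ⇒ odd  ✗

parity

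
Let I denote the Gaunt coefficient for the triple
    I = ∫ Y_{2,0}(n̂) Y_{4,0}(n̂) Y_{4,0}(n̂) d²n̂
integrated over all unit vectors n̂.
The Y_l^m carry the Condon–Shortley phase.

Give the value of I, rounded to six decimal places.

m-sum 0 ✓  L=10 even ✓  2≤4≤6 ✓
Π(2lᵢ+1) = 5×9×9 = 405
triangle coeff Δ(2,4,4) = 1/13860
Σ_t [0,2]: t=0:+1/192 t=1:−1/36 t=2:+1/192 = -5/288
(3j)²=20/693 [(2 4 4; 0 0 0)], sign=-1
(m-triple is (0,0,0) — same symbol as above.)
⇒ 4πI² = 2000/5929
I = (+1)√(2000/5929/(4π)) = 0.16383977

0.163840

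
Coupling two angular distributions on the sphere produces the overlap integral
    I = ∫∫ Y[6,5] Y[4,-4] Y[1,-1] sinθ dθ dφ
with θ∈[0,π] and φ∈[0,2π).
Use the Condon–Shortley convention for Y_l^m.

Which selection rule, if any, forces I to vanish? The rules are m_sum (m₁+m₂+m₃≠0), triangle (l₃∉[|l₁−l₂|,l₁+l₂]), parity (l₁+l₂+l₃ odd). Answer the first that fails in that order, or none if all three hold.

azimuthal sum: 5 − 4 − 1 = 0  ✓
2 ≤ 1 ≤ 10 (triangle on l)  ✗
L = 6 + 4 + 1 = 11 (odd)

triangle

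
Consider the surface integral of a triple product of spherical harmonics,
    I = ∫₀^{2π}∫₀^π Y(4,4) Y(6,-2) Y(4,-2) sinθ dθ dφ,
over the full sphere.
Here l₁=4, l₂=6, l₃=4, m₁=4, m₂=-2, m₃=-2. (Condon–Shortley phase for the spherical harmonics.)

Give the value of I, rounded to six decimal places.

-0.110189

Rules hold: Σm=0, L=14 even, 2≤4≤10.
N = 9·13·9 = 1053
Δ = 6!·2!·6!/15! = 1/1261260
Racah Σ t=2..4: t=2:+1/4608 t=3:−1/1296 t=4:+1/4608 = -7/20736
⇒ 3j(4 6 4; 0 0 0)² = 20/1287, sgn -1
Racah Σ t=0..0: t=0:+1/69120 = 1/69120
⇒ 3j(4 6 4; 4 -2 -2)² = 4/429, sgn +1
4πI² = N·(3j₀)²·(3jₘ)² = 240/1573
I = -1·√(0.152575/4π) = -0.11018851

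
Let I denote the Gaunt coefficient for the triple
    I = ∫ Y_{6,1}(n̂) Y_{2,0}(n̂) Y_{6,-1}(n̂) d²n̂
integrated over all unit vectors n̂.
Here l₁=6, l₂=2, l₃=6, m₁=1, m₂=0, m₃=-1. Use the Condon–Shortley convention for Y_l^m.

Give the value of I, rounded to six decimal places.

-0.149094

Rules hold: Σm=0, L=14 even, 4≤6≤8.
N = 13·5·13 = 845
Δ = 2!·10!·2!/15! = 1/90090
Racah Σ t=0..2: t=0:+1/69120 t=1:−1/14400 t=2:+1/69120 = -7/172800
⇒ 3j(6 2 6; 0 0 0)² = 14/715, sgn -1
Racah Σ t=0..2: t=0:+1/57600 t=1:−1/17280 t=2:+1/120960 = -13/403200
⇒ 3j(6 2 6; 1 0 -1)² = 13/770, sgn +1
4πI² = N·(3j₀)²·(3jₘ)² = 169/605
I = -1·√(0.279339/4π) = -0.14909419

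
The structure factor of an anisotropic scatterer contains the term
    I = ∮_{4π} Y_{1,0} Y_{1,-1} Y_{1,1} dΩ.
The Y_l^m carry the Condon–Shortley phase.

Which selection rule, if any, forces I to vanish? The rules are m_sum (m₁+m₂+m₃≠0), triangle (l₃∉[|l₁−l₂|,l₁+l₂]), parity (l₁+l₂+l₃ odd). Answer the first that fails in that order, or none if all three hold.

parity

m₁+m₂+m₃ = 0 − 1 + 1 = 0  ✓
triangle: |1−1|=0 ≤ l₃=1 ≤ 1+1=2  ✓
parity: l₁+l₂+l₃ = 3 is odd  ✗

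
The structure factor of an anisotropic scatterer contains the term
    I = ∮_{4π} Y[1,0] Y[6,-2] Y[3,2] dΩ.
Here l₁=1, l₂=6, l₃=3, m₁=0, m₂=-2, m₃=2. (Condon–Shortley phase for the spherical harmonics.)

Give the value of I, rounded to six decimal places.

0.000000

|1−6|≤3≤1+6 violated ⇒ I = 0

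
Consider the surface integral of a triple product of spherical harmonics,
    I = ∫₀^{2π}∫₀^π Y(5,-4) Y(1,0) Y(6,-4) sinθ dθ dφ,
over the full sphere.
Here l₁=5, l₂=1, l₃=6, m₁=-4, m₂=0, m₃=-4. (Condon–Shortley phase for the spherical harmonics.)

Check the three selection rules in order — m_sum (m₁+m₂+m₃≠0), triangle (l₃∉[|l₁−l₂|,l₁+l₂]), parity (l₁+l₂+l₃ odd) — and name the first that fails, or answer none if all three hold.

m_sum

m₁+m₂+m₃ = -4 + 0 − 4 = -8  ✗
triangle: |5−1|=4 ≤ l₃=6 ≤ 5+1=6
parity: l₁+l₂+l₃ = 12 is even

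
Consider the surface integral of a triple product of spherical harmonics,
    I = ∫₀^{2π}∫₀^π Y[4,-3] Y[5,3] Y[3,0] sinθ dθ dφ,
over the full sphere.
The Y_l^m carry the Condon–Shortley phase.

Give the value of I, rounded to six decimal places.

Rules hold: Σm=0, L=12 even, 1≤3≤9.
N = 9·11·7 = 693
Δ = 6!·2!·4!/13! = 1/180180
Racah Σ t=2..4: t=2:+1/576 t=3:−1/144 t=4:+1/576 = -1/288
⇒ 3j(4 5 3; 0 0 0)² = 20/1001, sgn +1
Racah Σ t=5..6: t=5:−1/1440 t=6:+1/2880 = -1/2880
⇒ 3j(4 5 3; -3 3 0)² = 7/715, sgn +1
4πI² = N·(3j₀)²·(3jₘ)² = 252/1859
I = +1·√(0.135557/4π) = 0.10386175

0.103862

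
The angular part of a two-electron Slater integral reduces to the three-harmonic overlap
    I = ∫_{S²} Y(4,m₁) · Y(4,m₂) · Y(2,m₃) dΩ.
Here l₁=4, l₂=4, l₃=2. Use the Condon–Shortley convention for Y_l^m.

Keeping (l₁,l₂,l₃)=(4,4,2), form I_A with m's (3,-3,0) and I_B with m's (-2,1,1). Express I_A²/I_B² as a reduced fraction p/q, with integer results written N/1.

l's match ⇒ only the (l;m) 3-j factors differ between A and B.
A: triangle coeff Δ(4,4,2) = 1/13860; Σ_t [0,1]: t=0:+1/720 t=1:−1/480 = -1/1440; (3j)²=7/1980 [(4 4 2; 3 -3 0)], sign=-1
B: triangle coeff Δ(4,4,2) = 1/13860; Σ_t [4,5]: t=4:+1/96 t=5:−1/240 = 1/160; (3j)²=27/1540 [(4 4 2; -2 1 1)], sign=-1
I_A²/I_B² = (7/1980)/(27/1540) = 49/243

49/243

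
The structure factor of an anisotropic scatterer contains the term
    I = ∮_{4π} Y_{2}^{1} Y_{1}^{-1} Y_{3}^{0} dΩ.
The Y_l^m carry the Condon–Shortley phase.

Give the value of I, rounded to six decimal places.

0.143048

Checks pass: Σm=0; 6 even; l₃=3∈[1,3].
(2·2+1)(2·1+1)(2·3+1) = 105
Δ: 0! 4! 2! / 7! → 1/105
sum: t=0:+1/4 = 1/4
3j²(2 1 3; 0 0 0) = Δ·Π!·Σ² = 3/35  (sign -1)
sum: t=0:+1/12 = 1/12
3j²(2 1 3; 1 -1 0) = Δ·Π!·Σ² = 1/35  (sign -1)
combine: 4πI² = 105·3/35·1/35 = 9/35
take √, sign +1: I = 0.14304817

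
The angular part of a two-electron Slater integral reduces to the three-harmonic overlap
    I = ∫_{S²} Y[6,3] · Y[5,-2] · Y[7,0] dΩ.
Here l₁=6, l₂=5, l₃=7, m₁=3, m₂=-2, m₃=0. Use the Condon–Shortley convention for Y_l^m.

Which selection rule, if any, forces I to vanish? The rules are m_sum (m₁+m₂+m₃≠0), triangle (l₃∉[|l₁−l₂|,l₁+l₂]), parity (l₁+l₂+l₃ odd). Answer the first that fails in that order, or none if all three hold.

m_sum

Σmᵢ = 1  ✗
l₃∈[|l₁−l₂|,l₁+l₂]=[1,11], have l₃=7
Σlᵢ = 18 ⇒ even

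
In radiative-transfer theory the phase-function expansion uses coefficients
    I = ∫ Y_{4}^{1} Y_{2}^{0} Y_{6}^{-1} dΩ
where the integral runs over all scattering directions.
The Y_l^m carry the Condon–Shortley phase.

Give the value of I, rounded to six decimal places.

-0.230476

Rules hold: Σm=0, L=12 even, 2≤6≤6.
N = 9·5·13 = 585
Δ = 0!·8!·4!/13! = 1/6435
Racah Σ t=0..0: t=0:+1/2304 = 1/2304
⇒ 3j(4 2 6; 0 0 0)² = 5/143, sgn +1
Racah Σ t=0..0: t=0:+1/2880 = 1/2880
⇒ 3j(4 2 6; 1 0 -1)² = 14/429, sgn -1
4πI² = N·(3j₀)²·(3jₘ)² = 1050/1573
I = -1·√(0.667514/4π) = -0.23047581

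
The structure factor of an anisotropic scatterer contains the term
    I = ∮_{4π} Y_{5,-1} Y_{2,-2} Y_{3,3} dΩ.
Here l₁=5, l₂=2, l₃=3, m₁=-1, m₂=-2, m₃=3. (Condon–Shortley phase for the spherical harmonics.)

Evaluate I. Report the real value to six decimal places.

-0.023961

m-sum 0 ✓  L=10 even ✓  3≤3≤7 ✓
Π(2lᵢ+1) = 11×5×7 = 385
triangle coeff Δ(5,2,3) = 1/2310
Σ_t [2,2]: t=2:+1/144 = 1/144
(3j)²=10/231 [(5 2 3; 0 0 0)], sign=-1
Σ_t [0,0]: t=0:+1/17280 = 1/17280
(3j)²=1/2310 [(5 2 3; -1 -2 3)], sign=+1
⇒ 4πI² = 5/693
I = (-1)√(5/693/(4π)) = -0.02396147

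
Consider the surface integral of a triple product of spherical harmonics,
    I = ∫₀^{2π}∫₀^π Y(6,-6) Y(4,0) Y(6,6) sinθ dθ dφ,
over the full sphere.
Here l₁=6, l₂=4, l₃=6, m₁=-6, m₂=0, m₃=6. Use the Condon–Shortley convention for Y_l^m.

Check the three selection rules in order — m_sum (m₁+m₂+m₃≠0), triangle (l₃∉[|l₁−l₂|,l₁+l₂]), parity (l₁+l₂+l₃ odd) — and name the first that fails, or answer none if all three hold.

Σmᵢ = 0  ✓
l₃∈[|l₁−l₂|,l₁+l₂]=[2,10], have l₃=6  ✓
Σlᵢ = 16 ⇒ even  ✓

none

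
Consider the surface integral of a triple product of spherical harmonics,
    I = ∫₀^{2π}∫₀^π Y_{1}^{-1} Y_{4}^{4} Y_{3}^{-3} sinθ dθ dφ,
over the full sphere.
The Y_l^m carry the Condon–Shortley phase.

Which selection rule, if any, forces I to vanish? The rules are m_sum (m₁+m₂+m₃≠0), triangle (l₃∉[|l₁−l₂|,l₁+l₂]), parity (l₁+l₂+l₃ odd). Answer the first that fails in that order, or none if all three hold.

none

m₁+m₂+m₃ = -1 + 4 − 3 = 0  ✓
triangle: |1−4|=3 ≤ l₃=3 ≤ 1+4=5  ✓
parity: l₁+l₂+l₃ = 8 is even  ✓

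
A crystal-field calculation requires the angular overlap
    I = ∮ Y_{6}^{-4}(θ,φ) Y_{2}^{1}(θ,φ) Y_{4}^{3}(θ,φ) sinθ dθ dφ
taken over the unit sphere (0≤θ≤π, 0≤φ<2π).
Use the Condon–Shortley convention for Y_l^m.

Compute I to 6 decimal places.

Rules hold: Σm=0, L=12 even, 4≤4≤8.
N = 13·5·9 = 585
Δ = 4!·8!·0!/13! = 1/6435
Racah Σ t=2..2: t=2:+1/2304 = 1/2304
⇒ 3j(6 2 4; 0 0 0)² = 5/143, sgn +1
Racah Σ t=3..3: t=3:−1/30240 = -1/30240
⇒ 3j(6 2 4; -4 1 3)² = 16/429, sgn +1
4πI² = N·(3j₀)²·(3jₘ)² = 1200/1573
I = +1·√(0.762873/4π) = 0.24638901

0.246389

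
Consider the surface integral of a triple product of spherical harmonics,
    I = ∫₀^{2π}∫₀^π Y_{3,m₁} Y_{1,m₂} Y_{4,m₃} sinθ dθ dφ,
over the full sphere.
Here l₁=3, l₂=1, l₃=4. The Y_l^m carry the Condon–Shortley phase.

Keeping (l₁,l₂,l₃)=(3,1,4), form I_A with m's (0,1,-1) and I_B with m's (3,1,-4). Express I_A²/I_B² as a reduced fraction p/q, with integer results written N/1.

5/14

Same 3,1,4: normalisation and zero-m 3j drop out of the ratio.
A: Δ: 0! 6! 2! / 9! → 1/252; sum: t=0:+1/72 = 1/72; 3j²(3 1 4; 0 1 -1) = Δ·Π!·Σ² = 5/126  (sign -1)
B: Δ: 0! 6! 2! / 9! → 1/252; sum: t=0:+1/1440 = 1/1440; 3j²(3 1 4; 3 1 -4) = Δ·Π!·Σ² = 1/9  (sign +1)
I_A²/I_B² = (5/126)/(1/9) = 5/14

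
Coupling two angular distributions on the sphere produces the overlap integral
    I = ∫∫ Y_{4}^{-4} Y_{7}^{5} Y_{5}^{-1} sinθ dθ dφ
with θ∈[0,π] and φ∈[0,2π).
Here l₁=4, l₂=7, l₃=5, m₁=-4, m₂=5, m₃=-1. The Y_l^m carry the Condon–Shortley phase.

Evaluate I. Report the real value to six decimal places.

Rules hold: Σm=0, L=16 even, 3≤5≤11.
N = 9·15·11 = 1485
Δ = 6!·2!·8!/17! = 1/6126120
Racah Σ t=2..4: t=2:+1/69120 t=3:−1/20736 t=4:+1/69120 = -1/51840
⇒ 3j(4 7 5; 0 0 0)² = 280/21879, sgn +1
Racah Σ t=6..6: t=6:+1/2073600 = 1/2073600
⇒ 3j(4 7 5; -4 5 -1)² = 28/1105, sgn +1
4πI² = N·(3j₀)²·(3jₘ)² = 23520/48841
I = +1·√(0.481563/4π) = 0.19575887

0.195759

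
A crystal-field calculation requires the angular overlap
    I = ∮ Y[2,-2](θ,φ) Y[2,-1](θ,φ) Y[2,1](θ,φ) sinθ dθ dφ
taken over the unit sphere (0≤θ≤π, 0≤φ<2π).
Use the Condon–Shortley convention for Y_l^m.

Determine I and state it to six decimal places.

0.000000

Σmᵢ = -2 ≠ 0, so the φ-integral vanishes; I = 0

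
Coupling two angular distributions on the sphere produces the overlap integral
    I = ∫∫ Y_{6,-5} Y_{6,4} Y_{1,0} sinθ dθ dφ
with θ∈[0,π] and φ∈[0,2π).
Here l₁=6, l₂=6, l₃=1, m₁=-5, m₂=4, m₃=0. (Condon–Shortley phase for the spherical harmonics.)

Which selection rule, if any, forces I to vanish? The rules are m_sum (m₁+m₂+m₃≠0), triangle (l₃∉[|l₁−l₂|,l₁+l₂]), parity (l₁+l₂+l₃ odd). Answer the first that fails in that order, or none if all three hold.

Σmᵢ = -1  ✗
l₃∈[|l₁−l₂|,l₁+l₂]=[0,12], have l₃=1
Σlᵢ = 13 ⇒ odd

m_sum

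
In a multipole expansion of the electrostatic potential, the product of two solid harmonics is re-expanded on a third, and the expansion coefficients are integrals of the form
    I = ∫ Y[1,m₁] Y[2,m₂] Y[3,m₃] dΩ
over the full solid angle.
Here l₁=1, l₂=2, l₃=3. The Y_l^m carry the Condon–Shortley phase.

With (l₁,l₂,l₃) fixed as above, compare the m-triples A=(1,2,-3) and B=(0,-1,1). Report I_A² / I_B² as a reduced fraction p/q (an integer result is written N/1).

15/8

l's match ⇒ only the (l;m) 3-j factors differ between A and B.
A: triangle coeff Δ(1,2,3) = 1/105; Σ_t [0,0]: t=0:+1/48 = 1/48; (3j)²=1/7 [(1 2 3; 1 2 -3)], sign=+1
B: triangle coeff Δ(1,2,3) = 1/105; Σ_t [0,0]: t=0:+1/6 = 1/6; (3j)²=8/105 [(1 2 3; 0 -1 1)], sign=+1
I_A²/I_B² = (1/7)/(8/105) = 15/8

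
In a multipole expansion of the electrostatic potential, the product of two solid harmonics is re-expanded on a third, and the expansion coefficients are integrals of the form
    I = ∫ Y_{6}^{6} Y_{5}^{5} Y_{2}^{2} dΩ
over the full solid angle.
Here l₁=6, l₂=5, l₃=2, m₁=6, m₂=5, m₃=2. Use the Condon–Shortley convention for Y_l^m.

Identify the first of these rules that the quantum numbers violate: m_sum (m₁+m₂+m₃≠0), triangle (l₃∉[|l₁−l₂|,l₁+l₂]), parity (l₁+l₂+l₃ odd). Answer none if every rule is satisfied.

m_sum

m₁+m₂+m₃ = 6 + 5 + 2 = 13  ✗
triangle: |6−5|=1 ≤ l₃=2 ≤ 6+5=11
parity: l₁+l₂+l₃ = 13 is odd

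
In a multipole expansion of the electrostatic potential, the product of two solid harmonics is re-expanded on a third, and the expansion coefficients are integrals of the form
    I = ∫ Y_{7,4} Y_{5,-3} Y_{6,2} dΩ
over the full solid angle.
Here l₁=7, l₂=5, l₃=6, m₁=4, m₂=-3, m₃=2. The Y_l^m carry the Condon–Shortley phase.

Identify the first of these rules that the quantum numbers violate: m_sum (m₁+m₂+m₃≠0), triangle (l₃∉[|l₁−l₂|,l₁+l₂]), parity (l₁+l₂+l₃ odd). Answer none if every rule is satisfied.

m₁+m₂+m₃ = 4 − 3 + 2 = 3  ✗
triangle: |7−5|=2 ≤ l₃=6 ≤ 7+5=12
parity: l₁+l₂+l₃ = 18 is even

m_sum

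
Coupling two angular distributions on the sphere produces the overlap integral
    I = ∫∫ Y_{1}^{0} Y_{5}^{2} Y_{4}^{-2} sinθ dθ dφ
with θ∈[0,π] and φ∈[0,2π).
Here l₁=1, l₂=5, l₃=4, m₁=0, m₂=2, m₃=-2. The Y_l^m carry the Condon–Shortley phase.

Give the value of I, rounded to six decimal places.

0.225034

Checks pass: Σm=0; 10 even; l₃=4∈[4,6].
(2·1+1)(2·5+1)(2·4+1) = 297
Δ: 2! 0! 8! / 11! → 1/495
sum: t=1:−1/576 = -1/576
3j²(1 5 4; 0 0 0) = Δ·Π!·Σ² = 5/99  (sign -1)
sum: t=1:−1/1440 = -1/1440
3j²(1 5 4; 0 2 -2) = Δ·Π!·Σ² = 7/165  (sign -1)
combine: 4πI² = 297·5/99·7/165 = 7/11
take √, sign +1: I = 0.22503380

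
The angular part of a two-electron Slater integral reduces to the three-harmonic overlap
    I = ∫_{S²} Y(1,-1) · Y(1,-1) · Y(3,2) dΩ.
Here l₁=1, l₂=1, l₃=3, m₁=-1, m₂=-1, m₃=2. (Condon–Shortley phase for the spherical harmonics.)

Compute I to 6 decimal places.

triangle: need 0≤l₃≤2, have 3; I=0

0.000000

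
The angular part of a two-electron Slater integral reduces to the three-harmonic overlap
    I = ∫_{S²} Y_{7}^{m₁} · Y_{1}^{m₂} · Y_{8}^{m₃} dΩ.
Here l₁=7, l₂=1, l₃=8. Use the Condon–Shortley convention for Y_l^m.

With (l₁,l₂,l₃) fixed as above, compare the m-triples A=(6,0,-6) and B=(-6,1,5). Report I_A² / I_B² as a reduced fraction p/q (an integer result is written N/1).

28/3

l's match ⇒ only the (l;m) 3-j factors differ between A and B.
A: triangle coeff Δ(7,1,8) = 1/2040; Σ_t [0,0]: t=0:+1/6227020800 = 1/6227020800; (3j)²=7/510 [(7 1 8; 6 0 -6)], sign=+1
B: triangle coeff Δ(7,1,8) = 1/2040; Σ_t [0,0]: t=0:+1/12454041600 = 1/12454041600; (3j)²=1/680 [(7 1 8; -6 1 5)], sign=-1
I_A²/I_B² = (7/510)/(1/680) = 28/3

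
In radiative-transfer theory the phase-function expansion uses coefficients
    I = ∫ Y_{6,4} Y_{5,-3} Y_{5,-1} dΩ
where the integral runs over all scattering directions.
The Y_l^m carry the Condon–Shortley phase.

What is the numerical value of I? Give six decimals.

-0.069086

m-sum 0 ✓  L=16 even ✓  1≤5≤11 ✓
Π(2lᵢ+1) = 13×11×11 = 1573
triangle coeff Δ(6,5,5) = 1/28588560
Σ_t [1,5]: t=1:−1/345600 t=2:+1/13824 t=3:−1/5184 t=4:+1/13824 t=5:−1/345600 = -7/129600
(3j)²=80/7293 [(6 5 5; 0 0 0)], sign=+1
Σ_t [0,2]: t=0:+1/138240 t=1:−1/86400 t=2:+1/829440 = -13/4147200
(3j)²=13/3740 [(6 5 5; 4 -3 -1)], sign=-1
⇒ 4πI² = 52/867
I = (-1)√(52/867/(4π)) = -0.06908555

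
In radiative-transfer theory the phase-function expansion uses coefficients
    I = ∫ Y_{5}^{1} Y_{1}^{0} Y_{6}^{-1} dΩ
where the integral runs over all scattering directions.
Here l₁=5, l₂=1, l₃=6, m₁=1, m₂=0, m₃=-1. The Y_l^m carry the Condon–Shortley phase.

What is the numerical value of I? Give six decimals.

-0.241725

Checks pass: Σm=0; 12 even; l₃=6∈[4,6].
(2·5+1)(2·1+1)(2·6+1) = 429
Δ: 0! 10! 2! / 13! → 1/858
sum: t=0:+1/14400 = 1/14400
3j²(5 1 6; 0 0 0) = Δ·Π!·Σ² = 6/143  (sign +1)
sum: t=0:+1/17280 = 1/17280
3j²(5 1 6; 1 0 -1) = Δ·Π!·Σ² = 35/858  (sign -1)
combine: 4πI² = 429·6/143·35/858 = 105/143
take √, sign -1: I = -0.24172507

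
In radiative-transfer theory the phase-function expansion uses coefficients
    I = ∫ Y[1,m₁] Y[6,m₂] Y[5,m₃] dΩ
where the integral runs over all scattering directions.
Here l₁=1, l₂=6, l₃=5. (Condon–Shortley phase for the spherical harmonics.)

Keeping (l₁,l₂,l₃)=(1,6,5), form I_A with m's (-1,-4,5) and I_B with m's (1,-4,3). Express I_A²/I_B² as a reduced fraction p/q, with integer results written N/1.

l's match ⇒ only the (l;m) 3-j factors differ between A and B.
A: triangle coeff Δ(1,6,5) = 1/858; Σ_t [2,2]: t=2:+1/7257600 = 1/7257600; (3j)²=1/858 [(1 6 5; -1 -4 5)], sign=+1
B: triangle coeff Δ(1,6,5) = 1/858; Σ_t [0,0]: t=0:+1/161280 = 1/161280; (3j)²=15/286 [(1 6 5; 1 -4 3)], sign=+1
I_A²/I_B² = (1/858)/(15/286) = 1/45

1/45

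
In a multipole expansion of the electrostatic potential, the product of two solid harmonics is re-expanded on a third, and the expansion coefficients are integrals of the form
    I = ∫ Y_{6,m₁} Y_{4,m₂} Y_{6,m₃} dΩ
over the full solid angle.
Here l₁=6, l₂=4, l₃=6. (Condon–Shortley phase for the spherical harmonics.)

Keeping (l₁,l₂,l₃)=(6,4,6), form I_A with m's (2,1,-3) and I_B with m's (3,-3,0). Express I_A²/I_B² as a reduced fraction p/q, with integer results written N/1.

l's match ⇒ only the (l;m) 3-j factors differ between A and B.
A: triangle coeff Δ(6,4,6) = 1/15315300; Σ_t [1,4]: t=1:−1/103680 t=2:+1/34560 t=3:−1/120960 t=4:+1/5806080 = 13/1161216; (3j)²=65/5236 [(6 4 6; 2 1 -3)], sign=-1
B: triangle coeff Δ(6,4,6) = 1/15315300; Σ_t [0,1]: t=0:+1/103680 t=1:−1/207360 = 1/207360; (3j)²=21/2431 [(6 4 6; 3 -3 0)], sign=+1
I_A²/I_B² = (65/5236)/(21/2431) = 845/588

845/588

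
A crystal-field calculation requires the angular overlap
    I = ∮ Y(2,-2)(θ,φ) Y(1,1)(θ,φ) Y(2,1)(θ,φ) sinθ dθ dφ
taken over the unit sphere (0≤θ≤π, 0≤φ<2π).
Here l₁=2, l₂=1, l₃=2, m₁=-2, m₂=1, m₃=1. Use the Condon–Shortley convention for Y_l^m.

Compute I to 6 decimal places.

L=5 odd ⇒ parity kills the (l;000) factor ⇒ I = 0

0.000000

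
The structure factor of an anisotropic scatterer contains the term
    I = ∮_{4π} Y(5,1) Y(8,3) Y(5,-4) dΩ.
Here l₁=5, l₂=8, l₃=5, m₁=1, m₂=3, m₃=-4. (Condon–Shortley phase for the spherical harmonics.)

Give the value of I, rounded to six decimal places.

0.162689

Checks pass: Σm=0; 18 even; l₃=5∈[3,13].
(2·5+1)(2·8+1)(2·5+1) = 2057
Δ: 8! 2! 8! / 19! → 1/37413090
sum: t=3:−1/1036800 t=4:+1/331776 t=5:−1/1036800 = 1/921600
3j²(5 8 5; 0 0 0) = Δ·Π!·Σ² = 490/46189  (sign -1)
sum: t=3:−1/29030400 t=4:+1/5806080 = 1/7257600
3j²(5 8 5; 1 3 -4) = Δ·Π!·Σ² = 64/4199  (sign -1)
combine: 4πI² = 2057·490/46189·64/4199 = 344960/1037153
take √, sign +1: I = 0.16268894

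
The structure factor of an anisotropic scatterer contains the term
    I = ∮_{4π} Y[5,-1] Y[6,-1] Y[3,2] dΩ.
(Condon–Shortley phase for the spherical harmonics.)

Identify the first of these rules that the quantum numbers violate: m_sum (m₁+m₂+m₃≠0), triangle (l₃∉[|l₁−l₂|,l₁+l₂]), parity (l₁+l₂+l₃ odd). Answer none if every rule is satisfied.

none

azimuthal sum: -1 − 1 + 2 = 0  ✓
1 ≤ 3 ≤ 11 (triangle on l)  ✓
L = 5 + 6 + 3 = 14 (even)  ✓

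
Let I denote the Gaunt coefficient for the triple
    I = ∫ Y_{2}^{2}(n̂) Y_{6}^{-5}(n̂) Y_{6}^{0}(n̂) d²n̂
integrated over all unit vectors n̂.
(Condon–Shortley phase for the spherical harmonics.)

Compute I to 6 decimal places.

0.000000

m-sum = 2 − 5 + 0 = -3 ≠ 0 ⇒ I = 0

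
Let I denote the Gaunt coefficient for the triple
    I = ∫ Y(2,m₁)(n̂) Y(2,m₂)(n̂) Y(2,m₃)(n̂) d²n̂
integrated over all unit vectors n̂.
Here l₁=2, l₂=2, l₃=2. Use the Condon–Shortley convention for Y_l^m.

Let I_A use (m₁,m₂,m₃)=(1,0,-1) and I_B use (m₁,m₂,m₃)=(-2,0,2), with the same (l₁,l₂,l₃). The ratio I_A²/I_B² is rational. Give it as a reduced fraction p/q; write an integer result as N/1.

1/4

l's match ⇒ only the (l;m) 3-j factors differ between A and B.
A: triangle coeff Δ(2,2,2) = 1/630; Σ_t [0,1]: t=0:+1/4 t=1:−1/2 = -1/4; (3j)²=1/70 [(2 2 2; 1 0 -1)], sign=+1
B: triangle coeff Δ(2,2,2) = 1/630; Σ_t [2,2]: t=2:+1/8 = 1/8; (3j)²=2/35 [(2 2 2; -2 0 2)], sign=+1
I_A²/I_B² = (1/70)/(2/35) = 1/4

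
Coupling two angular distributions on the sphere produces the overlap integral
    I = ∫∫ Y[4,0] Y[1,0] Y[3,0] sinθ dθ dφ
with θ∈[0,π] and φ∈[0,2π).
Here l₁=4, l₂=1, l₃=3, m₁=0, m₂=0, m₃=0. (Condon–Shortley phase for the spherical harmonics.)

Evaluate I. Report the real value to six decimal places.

0.246233

Checks pass: Σm=0; 8 even; l₃=3∈[3,5].
(2·4+1)(2·1+1)(2·3+1) = 189
Δ: 2! 6! 0! / 9! → 1/252
sum: t=1:−1/36 = -1/36
3j²(4 1 3; 0 0 0) = Δ·Π!·Σ² = 4/63  (sign +1)
(m-triple is (0,0,0) — same symbol as above.)
combine: 4πI² = 189·4/63·4/63 = 16/21
take √, sign +1: I = 0.24623252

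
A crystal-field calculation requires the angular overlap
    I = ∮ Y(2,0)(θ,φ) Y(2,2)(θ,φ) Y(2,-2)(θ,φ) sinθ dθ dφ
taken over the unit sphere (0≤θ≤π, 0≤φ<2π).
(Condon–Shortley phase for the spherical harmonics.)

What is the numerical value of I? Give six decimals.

-0.180224

m-sum 0 ✓  L=6 even ✓  0≤2≤4 ✓
Π(2lᵢ+1) = 5×5×5 = 125
triangle coeff Δ(2,2,2) = 1/630
Σ_t [0,2]: t=0:+1/8 t=1:−1/1 t=2:+1/8 = -3/4
(3j)²=2/35 [(2 2 2; 0 0 0)], sign=-1
Σ_t [2,2]: t=2:+1/8 = 1/8
(3j)²=2/35 [(2 2 2; 0 2 -2)], sign=+1
⇒ 4πI² = 20/49
I = (-1)√(20/49/(4π)) = -0.18022375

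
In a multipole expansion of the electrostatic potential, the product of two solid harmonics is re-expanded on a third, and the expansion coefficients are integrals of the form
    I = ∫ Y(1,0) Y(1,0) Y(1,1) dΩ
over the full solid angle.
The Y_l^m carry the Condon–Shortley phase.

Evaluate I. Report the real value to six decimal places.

m-sum = 0 + 0 + 1 = 1 ≠ 0 ⇒ I = 0

0.000000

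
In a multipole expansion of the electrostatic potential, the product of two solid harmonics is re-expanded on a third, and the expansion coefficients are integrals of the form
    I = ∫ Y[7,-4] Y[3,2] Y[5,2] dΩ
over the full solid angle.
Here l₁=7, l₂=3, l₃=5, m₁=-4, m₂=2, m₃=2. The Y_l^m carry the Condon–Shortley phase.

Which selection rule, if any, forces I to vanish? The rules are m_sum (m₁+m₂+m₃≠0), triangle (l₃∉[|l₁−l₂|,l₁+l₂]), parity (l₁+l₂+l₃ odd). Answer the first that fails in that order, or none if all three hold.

azimuthal sum: -4 + 2 + 2 = 0  ✓
4 ≤ 5 ≤ 10 (triangle on l)  ✓
L = 7 + 3 + 5 = 15 (odd)  ✗

parity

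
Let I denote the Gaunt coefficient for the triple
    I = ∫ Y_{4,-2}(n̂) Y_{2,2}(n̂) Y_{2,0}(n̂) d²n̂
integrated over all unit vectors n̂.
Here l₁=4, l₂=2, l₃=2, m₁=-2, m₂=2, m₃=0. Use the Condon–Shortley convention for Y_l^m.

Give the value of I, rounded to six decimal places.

m-sum 0 ✓  L=8 even ✓  2≤2≤6 ✓
Π(2lᵢ+1) = 9×5×5 = 225
triangle coeff Δ(4,2,2) = 1/630
Σ_t [2,2]: t=2:+1/16 = 1/16
(3j)²=2/35 [(4 2 2; 0 0 0)], sign=+1
Σ_t [4,4]: t=4:+1/96 = 1/96
(3j)²=1/42 [(4 2 2; -2 2 0)], sign=+1
⇒ 4πI² = 15/49
I = (+1)√(15/49/(4π)) = 0.15607835

0.156078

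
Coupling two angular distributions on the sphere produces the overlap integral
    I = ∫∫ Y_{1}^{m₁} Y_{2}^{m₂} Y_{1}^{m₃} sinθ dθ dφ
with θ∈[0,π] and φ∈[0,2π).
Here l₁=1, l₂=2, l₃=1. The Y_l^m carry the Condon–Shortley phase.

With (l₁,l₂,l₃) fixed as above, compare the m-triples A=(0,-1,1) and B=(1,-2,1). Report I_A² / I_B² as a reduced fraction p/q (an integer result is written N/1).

1/2

l's match ⇒ only the (l;m) 3-j factors differ between A and B.
A: triangle coeff Δ(1,2,1) = 1/30; Σ_t [1,1]: t=1:−1/2 = -1/2; (3j)²=1/10 [(1 2 1; 0 -1 1)], sign=-1
B: triangle coeff Δ(1,2,1) = 1/30; Σ_t [0,0]: t=0:+1/4 = 1/4; (3j)²=1/5 [(1 2 1; 1 -2 1)], sign=+1
I_A²/I_B² = (1/10)/(1/5) = 1/2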